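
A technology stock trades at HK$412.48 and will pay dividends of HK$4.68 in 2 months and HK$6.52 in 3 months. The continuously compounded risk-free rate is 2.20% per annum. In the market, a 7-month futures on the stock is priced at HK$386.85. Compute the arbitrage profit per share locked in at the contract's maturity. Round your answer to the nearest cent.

HK$19.67 per share

PV(dividends) I = 4.68·e^(−0.0220·2/12) + 6.52·e^(−0.0220·3/12) = 11.1471
Fair futures F* = (S − I)·e^(rT) = (412.48 − 11.1471)·e^0.012833 = 401.3329 × 1.012916 = 406.5165
Market HK$386.85 < fair 406.5165: forward underpriced → reverse cash-and-carry (short the stock, invest proceeds at r, pay the dividends, go long the forward).
Profit at T = |F_mkt − F*| = |386.85 − 406.5165| = HK$19.67 per share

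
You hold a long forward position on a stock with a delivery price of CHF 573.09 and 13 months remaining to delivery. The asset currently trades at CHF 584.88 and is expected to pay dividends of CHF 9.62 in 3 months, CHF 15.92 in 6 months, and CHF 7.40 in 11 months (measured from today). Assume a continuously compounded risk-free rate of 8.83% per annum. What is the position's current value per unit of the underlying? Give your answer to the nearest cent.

CHF 32.60

PV(remaining dividends) I = 9.62·e^(−0.0883·3/12) + 15.92·e^(−0.0883·6/12) + 7.40·e^(−0.0883·11/12) = 31.4670
Current forward F = (S − I)·e^(rT) = (584.88 − 31.4670)·e^(0.0883·13/12) = 553.4130 × 1.100383 = 608.9663
Value (long) = (F − K)·e^(−rT) = (608.9663 − 573.09) × 0.908774 = 32.6034
Value = CHF 32.60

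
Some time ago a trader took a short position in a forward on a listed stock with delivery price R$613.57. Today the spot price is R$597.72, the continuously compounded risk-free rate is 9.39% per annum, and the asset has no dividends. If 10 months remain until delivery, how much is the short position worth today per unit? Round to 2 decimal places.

Current fair forward for the remaining 10 months: F = S·e^(r·T), r = 0.0939
F = 597.72 · e^(0.0939 × 10/12) = 597.72 × 1.081393 = 646.3702
Value of long forward = (F − K)·e^(−rT) = (646.3702 − 613.57) · e^(−0.0939·10/12)
= 32.8002 × 0.924733 = 30.33
Short position value = −(long value) = -R$30.33

-R$30.33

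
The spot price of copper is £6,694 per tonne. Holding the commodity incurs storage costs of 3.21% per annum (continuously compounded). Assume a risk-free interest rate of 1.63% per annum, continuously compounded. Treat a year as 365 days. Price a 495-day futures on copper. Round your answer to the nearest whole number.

Net carry = r + u − y = 0.0163 + 0.0321 − 0.0000 = 0.0484
F = S·e^((r+u−y)T) = 6694 · e^(0.0484 × 495/365) = 6694 · e^0.065638
= 6694 × 1.067840 = £7,148 per tonne

£7,148 per tonne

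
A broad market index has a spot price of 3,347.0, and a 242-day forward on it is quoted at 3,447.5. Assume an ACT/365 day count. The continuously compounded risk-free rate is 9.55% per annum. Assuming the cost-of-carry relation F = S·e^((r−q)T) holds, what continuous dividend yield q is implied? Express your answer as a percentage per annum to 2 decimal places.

5.09%

From F = S·e^((r−q)T): (r − q) = ln(F/S)/T
ln(3447.5/3347.0) = ln(1.030027) = 0.029585
(r − q) = 0.029585 / (242/365) = 0.044622
q = r − ln(F/S)/T = 0.0955 − 0.044622 = 0.050878
q = 5.09%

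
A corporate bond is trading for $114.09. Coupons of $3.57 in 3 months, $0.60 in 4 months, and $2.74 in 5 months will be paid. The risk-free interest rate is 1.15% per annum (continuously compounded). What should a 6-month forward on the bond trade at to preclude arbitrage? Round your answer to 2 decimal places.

PV(coupons) I = 3.57·e^(−0.0115·3/12) + 0.60·e^(−0.0115·4/12) + 2.74·e^(−0.0115·5/12)
I = 3.5598 + 0.5977 + 2.7269 = 6.8844
F = (S − I)·e^(rT) = (114.09 − 6.8844) · e^(0.0115·6/12)
= 107.2056 · e^0.005750 = 107.2056 × 1.005767 = $107.82

$107.82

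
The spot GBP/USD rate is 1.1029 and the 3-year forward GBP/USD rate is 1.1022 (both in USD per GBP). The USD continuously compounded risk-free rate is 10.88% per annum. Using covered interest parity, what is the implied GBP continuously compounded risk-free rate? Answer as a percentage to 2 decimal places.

10.90%

F = S·e^((r_USD − r_GBP)T) ⇒ r_GBP = r_USD − ln(F/S)/T
ln(1.1022/1.1029) = -0.000635; /(3) = -0.000212
r_GBP = 0.1088 + 0.000212 = 0.109012
r_GBP = 10.90%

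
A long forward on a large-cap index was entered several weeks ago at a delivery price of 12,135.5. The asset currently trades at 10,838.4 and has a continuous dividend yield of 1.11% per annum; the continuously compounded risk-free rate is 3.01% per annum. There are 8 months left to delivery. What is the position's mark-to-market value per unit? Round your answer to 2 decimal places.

-1135.92

Current fair forward for the remaining 8 months: F = S·e^((r − q)·T), (r − q) = 0.0301 − 0.0111 = 0.0190
F = 10838.4 · e^(0.0190 × 8/12) = 10838.4 × 1.01274723 = 10976.5596
Value of long forward = (F − K)·e^(−rT) = (10976.5596 − 12135.5) · e^(−0.0301·8/12)
= -1158.9404 × 0.98013333 = -1135.92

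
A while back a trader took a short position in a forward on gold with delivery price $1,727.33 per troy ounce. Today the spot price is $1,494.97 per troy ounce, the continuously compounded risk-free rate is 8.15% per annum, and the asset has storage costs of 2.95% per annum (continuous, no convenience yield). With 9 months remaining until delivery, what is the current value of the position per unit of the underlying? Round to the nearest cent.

Current fair forward for the remaining 9 months: F = S·e^((r + u)·T), (r + u) = 0.0815 + 0.0295 = 0.1110
F = 1494.97 · e^(0.1110 × 9/12) = 1494.97 × 1.08681348 = 1624.7535
Value of long forward = (F − K)·e^(−rT) = (1624.7535 − 1727.33) · e^(−0.0815·9/12)
= -102.5765 × 0.94070564 = -96.49
Short position value = −(long value) = $96.49

$96.49 per troy ounce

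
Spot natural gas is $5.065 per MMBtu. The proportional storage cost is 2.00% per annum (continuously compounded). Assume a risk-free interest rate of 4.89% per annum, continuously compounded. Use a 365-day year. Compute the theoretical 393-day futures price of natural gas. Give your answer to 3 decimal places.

Net carry = r + u − y = 0.0489 + 0.0200 − 0.0000 = 0.0689
F = S·e^((r+u−y)T) = 5.065 · e^(0.0689 × 393/365) = 5.065 · e^0.074185
= 5.065 × 1.077006 = $5.455 per MMBtu

$5.455 per MMBtu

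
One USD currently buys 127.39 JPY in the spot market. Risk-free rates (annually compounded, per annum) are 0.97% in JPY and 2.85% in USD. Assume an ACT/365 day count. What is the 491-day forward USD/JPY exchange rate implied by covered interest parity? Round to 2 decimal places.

By covered interest parity, F = S · (1+r_JPY)^T / (1+r_USD)^T
= 127.39 × 1.013070 / 1.038526 = 127.39 × 0.975488
F = 124.27 JPY per USD

124.27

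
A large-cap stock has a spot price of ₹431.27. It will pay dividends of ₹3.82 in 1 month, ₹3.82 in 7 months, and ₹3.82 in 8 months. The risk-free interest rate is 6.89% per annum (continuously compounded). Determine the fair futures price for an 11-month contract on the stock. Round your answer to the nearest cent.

PV(dividends) I = 3.82·e^(−0.0689·1/12) + 3.82·e^(−0.0689·7/12) + 3.82·e^(−0.0689·8/12)
I = 3.7981 + 3.6695 + 3.6485 = 11.1161
F = (S − I)·e^(rT) = (431.27 − 11.1161) · e^(0.0689·11/12)
= 420.1539 · e^0.063158 = 420.1539 × 1.065195 = ₹447.55

₹447.55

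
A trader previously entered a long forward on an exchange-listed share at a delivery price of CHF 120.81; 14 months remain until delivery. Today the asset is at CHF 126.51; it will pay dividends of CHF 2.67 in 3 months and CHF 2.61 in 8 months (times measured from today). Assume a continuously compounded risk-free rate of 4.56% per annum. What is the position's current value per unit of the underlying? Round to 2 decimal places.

PV(remaining dividends) I = 2.67·e^(−0.0456·3/12) + 2.61·e^(−0.0456·8/12) = 5.1716
Current forward F = (S − I)·e^(rT) = (126.51 − 5.1716)·e^(0.0456·14/12) = 121.3384 × 1.054641 = 127.9685
Value (long) = (F − K)·e^(−rT) = (127.9685 − 120.81) × 0.948190 = 6.7876
Value = CHF 6.79

CHF 6.79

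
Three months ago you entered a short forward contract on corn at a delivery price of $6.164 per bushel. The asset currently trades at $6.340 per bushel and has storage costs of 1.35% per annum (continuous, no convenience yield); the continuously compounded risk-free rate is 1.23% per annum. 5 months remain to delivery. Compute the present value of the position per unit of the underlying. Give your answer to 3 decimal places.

Current fair forward for the remaining 5 months: F = S·e^((r + u)·T), (r + u) = 0.0123 + 0.0135 = 0.0258
F = 6.340 · e^(0.0258 × 5/12) = 6.340 × 1.010808 = 6.4085
Value of long forward = (F − K)·e^(−rT) = (6.4085 − 6.164) · e^(−0.0123·5/12)
= 0.2445 × 0.994888 = 0.243
Short position value = −(long value) = -$0.243

-$0.243 per bushel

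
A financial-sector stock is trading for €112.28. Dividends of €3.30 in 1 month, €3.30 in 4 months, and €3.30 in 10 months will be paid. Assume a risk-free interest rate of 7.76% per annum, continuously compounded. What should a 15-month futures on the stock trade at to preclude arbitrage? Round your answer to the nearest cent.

PV(dividends) I = 3.30·e^(−0.0776·1/12) + 3.30·e^(−0.0776·4/12) + 3.30·e^(−0.0776·10/12)
I = 3.2787 + 3.2157 + 3.0934 = 9.5878
F = (S − I)·e^(rT) = (112.28 − 9.5878) · e^(0.0776·15/12)
= 102.6922 · e^0.097000 = 102.6922 × 1.101860 = €113.15

€113.15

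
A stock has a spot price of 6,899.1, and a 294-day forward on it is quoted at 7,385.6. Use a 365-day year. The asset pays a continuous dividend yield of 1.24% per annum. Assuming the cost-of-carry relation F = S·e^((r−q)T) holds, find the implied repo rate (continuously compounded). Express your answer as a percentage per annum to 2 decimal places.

9.70%

From F = S·e^((r−q)T): (r − q) = ln(F/S)/T
ln(7385.6/6899.1) = ln(1.070516) = 0.068141
(r − q) = 0.068141 / (294/365) = 0.084597
r = ln(F/S)/T + q = 0.084597 + 0.0124 = 0.096997
r = 9.70%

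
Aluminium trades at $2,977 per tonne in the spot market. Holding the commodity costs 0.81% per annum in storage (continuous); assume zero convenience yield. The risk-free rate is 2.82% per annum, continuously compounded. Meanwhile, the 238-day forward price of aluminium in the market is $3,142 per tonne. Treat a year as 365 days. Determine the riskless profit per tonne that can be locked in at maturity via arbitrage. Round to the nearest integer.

$94 per tonne

Fair forward: F* = S·e^(carry·T), with carry = (r + u) = 0.0282 + 0.0081 = 0.0363
F* = 2977 · e^(0.0363 × 238/365) = 2977 · e^0.023670 = 2977 × 1.023952 = $3048.3051
Market $3142 > fair $3048.3051: forward overpriced → cash-and-carry (buy spot, short the forward).
At maturity, profit = |F_mkt − F*| = |3142 − 3048.3051| = $94 per tonne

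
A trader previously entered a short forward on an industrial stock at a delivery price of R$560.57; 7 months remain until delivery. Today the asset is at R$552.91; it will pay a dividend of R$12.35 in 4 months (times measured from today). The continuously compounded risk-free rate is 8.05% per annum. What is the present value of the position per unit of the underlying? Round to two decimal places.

PV(remaining dividends) I = 12.35·e^(−0.0805·4/12) = 12.0230
Current forward F = (S − I)·e^(rT) = (552.91 − 12.0230)·e^(0.0805·7/12) = 540.8870 × 1.048078 = 566.8918
Value (long) = (F − K)·e^(−rT) = (566.8918 − 560.57) × 0.954127 = 6.0318
Short position value = −(long value) = -R$6.03

-R$6.03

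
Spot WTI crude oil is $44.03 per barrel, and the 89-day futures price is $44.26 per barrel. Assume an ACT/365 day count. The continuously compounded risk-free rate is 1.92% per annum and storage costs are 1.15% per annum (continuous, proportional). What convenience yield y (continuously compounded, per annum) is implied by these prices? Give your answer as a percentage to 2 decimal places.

0.93%

F = S·e^((r+u−y)T) ⇒ (r+u−y) = ln(F/S)/T
ln(44.26/44.03) = 0.005210; /T ⇒ 0.021367
y = r + u − ln(F/S)/T = 0.0192 + 0.0115 − 0.021367 = 0.009333
y = 0.93%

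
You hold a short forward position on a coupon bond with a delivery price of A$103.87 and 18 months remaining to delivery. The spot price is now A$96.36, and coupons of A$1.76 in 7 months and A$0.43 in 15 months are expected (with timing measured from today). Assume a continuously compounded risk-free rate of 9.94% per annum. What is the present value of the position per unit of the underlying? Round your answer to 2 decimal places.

-A$4.84

PV(remaining coupons) I = 1.76·e^(−0.0994·7/12) + 0.43·e^(−0.0994·15/12) = 2.0406
Current forward F = (S − I)·e^(rT) = (96.36 − 2.0406)·e^(0.0994·18/12) = 94.3194 × 1.160789 = 109.4849
Value (long) = (F − K)·e^(−rT) = (109.4849 − 103.87) × 0.861483 = 4.8371
Short position value = −(long value) = -A$4.84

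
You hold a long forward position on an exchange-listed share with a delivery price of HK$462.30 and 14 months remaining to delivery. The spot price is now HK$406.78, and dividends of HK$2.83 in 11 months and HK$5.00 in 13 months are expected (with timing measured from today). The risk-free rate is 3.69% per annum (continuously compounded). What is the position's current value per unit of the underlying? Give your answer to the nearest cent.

-HK$43.58

PV(remaining dividends) I = 2.83·e^(−0.0369·11/12) + 5.00·e^(−0.0369·13/12) = 7.5399
Current forward F = (S − I)·e^(rT) = (406.78 − 7.5399)·e^(0.0369·14/12) = 399.2401 × 1.043990 = 416.8027
Value (long) = (F − K)·e^(−rT) = (416.8027 − 462.30) × 0.957863 = -43.5802
Value = -HK$43.58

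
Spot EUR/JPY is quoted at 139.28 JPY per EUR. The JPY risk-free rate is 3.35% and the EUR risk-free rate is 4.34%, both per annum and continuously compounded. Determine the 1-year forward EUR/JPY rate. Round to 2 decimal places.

F = S·e^((r_JPY − r_EUR)T) = 139.28 · e^((0.0335 − 0.0434) × 1)
= 139.28 · e^-0.009900 = 139.28 × 0.990149
F = 137.91 JPY per EUR

137.91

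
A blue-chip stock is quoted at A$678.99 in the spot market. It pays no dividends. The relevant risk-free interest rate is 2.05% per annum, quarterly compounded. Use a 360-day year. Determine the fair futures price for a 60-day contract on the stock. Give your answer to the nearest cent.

A$681.31

F = S · (1+r/4)^(4T)
= 678.99 × 1.003414
F = A$681.31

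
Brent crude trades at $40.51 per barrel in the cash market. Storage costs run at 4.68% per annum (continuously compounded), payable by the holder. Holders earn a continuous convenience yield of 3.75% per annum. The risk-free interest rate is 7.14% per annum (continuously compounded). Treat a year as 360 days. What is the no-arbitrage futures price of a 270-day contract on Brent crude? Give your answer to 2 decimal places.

$43.04 per barrel

Net carry = r + u − y = 0.0714 + 0.0468 − 0.0375 = 0.0807
F = S·e^((r+u−y)T) = 40.51 · e^(0.0807 × 270/360) = 40.51 · e^0.060525
= 40.51 × 1.062394 = $43.04 per barrel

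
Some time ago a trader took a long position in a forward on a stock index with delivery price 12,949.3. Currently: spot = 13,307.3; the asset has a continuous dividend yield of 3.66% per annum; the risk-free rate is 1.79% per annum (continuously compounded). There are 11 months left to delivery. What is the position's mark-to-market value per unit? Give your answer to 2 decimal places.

Current fair forward for the remaining 11 months: F = S·e^((r − q)·T), (r − q) = 0.0179 − 0.0366 = -0.0187
F = 13307.3 · e^(-0.0187 × 11/12) = 13307.3 × 0.98300442 = 13081.1347
Value of long forward = (F − K)·e^(−rT) = (13081.1347 − 12949.3) · e^(−0.0179·11/12)
= 131.8347 × 0.98372555 = 129.69

129.69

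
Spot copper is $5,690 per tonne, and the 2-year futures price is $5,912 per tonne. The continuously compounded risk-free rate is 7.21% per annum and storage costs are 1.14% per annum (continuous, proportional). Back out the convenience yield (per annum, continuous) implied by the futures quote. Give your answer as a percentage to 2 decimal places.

F = S·e^((r+u−y)T) ⇒ (r+u−y) = ln(F/S)/T
ln(5912/5690) = 0.038274; /T ⇒ 0.019137
y = r + u − ln(F/S)/T = 0.0721 + 0.0114 − 0.019137 = 0.064363
y = 6.44%

6.44%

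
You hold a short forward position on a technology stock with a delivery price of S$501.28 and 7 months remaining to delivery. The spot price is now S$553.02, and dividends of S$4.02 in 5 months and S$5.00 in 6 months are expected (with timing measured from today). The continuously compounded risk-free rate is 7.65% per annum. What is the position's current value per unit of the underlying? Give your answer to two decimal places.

PV(remaining dividends) I = 4.02·e^(−0.0765·5/12) + 5.00·e^(−0.0765·6/12) = 8.7062
Current forward F = (S − I)·e^(rT) = (553.02 − 8.7062)·e^(0.0765·7/12) = 544.3138 × 1.045636 = 569.1541
Value (long) = (F − K)·e^(−rT) = (569.1541 − 501.28) × 0.956356 = 64.9118
Short position value = −(long value) = -S$64.91

-S$64.91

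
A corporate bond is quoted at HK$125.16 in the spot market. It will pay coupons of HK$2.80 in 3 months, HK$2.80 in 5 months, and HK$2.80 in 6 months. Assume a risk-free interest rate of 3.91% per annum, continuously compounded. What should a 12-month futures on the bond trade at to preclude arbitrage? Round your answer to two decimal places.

PV(coupons) I = 2.80·e^(−0.0391·3/12) + 2.80·e^(−0.0391·5/12) + 2.80·e^(−0.0391·6/12)
I = 2.7728 + 2.7548 + 2.7458 = 8.2734
F = (S − I)·e^(rT) = (125.16 − 8.2734) · e^(0.0391·12/12)
= 116.8866 · e^0.039100 = 116.8866 × 1.039874 = HK$121.55

HK$121.55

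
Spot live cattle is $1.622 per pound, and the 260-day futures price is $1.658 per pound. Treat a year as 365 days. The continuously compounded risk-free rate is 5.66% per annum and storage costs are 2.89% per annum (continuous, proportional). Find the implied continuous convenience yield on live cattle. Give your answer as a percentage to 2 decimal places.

5.47%

F = S·e^((r+u−y)T) ⇒ (r+u−y) = ln(F/S)/T
ln(1.658/1.622) = 0.021952; /T ⇒ 0.030817
y = r + u − ln(F/S)/T = 0.0566 + 0.0289 − 0.030817 = 0.054683
y = 5.47%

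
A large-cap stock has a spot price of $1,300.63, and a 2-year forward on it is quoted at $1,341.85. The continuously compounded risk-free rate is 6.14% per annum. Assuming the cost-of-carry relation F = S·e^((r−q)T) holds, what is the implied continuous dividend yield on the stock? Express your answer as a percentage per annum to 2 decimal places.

From F = S·e^((r−q)T): (r − q) = ln(F/S)/T
ln(1341.85/1300.63) = ln(1.031692) = 0.031200
(r − q) = 0.031200 / (2) = 0.015600
q = r − ln(F/S)/T = 0.0614 − 0.015600 = 0.045800
q = 4.58%

4.58%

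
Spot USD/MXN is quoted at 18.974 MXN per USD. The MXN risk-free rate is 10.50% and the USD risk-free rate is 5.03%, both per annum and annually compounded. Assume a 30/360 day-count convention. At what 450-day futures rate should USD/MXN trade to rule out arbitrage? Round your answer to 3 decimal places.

20.217

By covered interest parity, F = S · (1+r_MXN)^T / (1+r_USD)^T
= 18.974 × 1.132929 / 1.063265 = 18.974 × 1.065519
F = 20.217 MXN per USD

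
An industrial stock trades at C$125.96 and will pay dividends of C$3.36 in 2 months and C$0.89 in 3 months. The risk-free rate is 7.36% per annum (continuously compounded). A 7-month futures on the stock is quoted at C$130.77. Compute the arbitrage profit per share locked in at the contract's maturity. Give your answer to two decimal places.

PV(dividends) I = 3.36·e^(−0.0736·2/12) + 0.89·e^(−0.0736·3/12) = 4.1928
Fair futures F* = (S − I)·e^(rT) = (125.96 − 4.1928)·e^0.042933 = 121.7672 × 1.043868 = 127.1089
Market C$130.77 > fair 127.1089: forward overpriced → cash-and-carry (borrow at r, buy the stock and collect the dividends, short the forward).
Profit at T = |F_mkt − F*| = |130.77 − 127.1089| = C$3.66 per share

C$3.66 per share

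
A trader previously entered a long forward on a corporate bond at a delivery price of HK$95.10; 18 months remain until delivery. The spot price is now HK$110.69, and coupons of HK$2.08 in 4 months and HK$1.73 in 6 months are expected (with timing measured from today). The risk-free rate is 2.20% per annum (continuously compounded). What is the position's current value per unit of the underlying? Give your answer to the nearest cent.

HK$14.90

PV(remaining coupons) I = 2.08·e^(−0.0220·4/12) + 1.73·e^(−0.0220·6/12) = 3.7759
Current forward F = (S − I)·e^(rT) = (110.69 − 3.7759)·e^(0.0220·18/12) = 106.9141 × 1.033551 = 110.5012
Value (long) = (F − K)·e^(−rT) = (110.5012 − 95.10) × 0.967539 = 14.9013
Value = HK$14.90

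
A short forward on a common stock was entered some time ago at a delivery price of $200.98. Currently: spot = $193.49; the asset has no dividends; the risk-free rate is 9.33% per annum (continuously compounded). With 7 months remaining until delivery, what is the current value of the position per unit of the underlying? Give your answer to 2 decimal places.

Current fair forward for the remaining 7 months: F = S·e^(r·T), r = 0.0933
F = 193.49 · e^(0.0933 × 7/12) = 193.49 × 1.055933 = 204.3125
Value of long forward = (F − K)·e^(−rT) = (204.3125 − 200.98) · e^(−0.0933·7/12)
= 3.3325 × 0.947030 = 3.16
Short position value = −(long value) = -$3.16

-$3.16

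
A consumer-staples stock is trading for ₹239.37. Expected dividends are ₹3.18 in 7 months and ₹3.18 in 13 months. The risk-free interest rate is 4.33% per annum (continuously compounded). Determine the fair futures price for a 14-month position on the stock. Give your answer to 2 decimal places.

₹245.32

PV(dividends) I = 3.18·e^(−0.0433·7/12) + 3.18·e^(−0.0433·13/12)
I = 3.1007 + 3.0343 = 6.1350
F = (S − I)·e^(rT) = (239.37 − 6.1350) · e^(0.0433·14/12)
= 233.2350 · e^0.050517 = 233.2350 × 1.051815 = ₹245.32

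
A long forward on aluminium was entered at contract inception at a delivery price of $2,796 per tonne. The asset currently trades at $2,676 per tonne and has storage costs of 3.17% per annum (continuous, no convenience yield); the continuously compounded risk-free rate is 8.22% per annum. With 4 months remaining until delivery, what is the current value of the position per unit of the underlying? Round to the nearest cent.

Current fair forward for the remaining 4 months: F = S·e^((r + u)·T), (r + u) = 0.0822 + 0.0317 = 0.1139
F = 2676 · e^(0.1139 × 4/12) = 2676 × 1.03869661 = 2779.5521
Value of long forward = (F − K)·e^(−rT) = (2779.5521 − 2796) · e^(−0.0822·4/12)
= -16.4479 × 0.97297197 = -16.00

-$16.00 per tonne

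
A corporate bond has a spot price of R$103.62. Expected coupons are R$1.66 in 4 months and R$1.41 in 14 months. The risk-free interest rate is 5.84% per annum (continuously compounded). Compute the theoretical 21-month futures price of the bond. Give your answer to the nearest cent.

R$111.51

PV(coupons) I = 1.66·e^(−0.0584·4/12) + 1.41·e^(−0.0584·14/12)
I = 1.6280 + 1.3171 = 2.9451
F = (S − I)·e^(rT) = (103.62 − 2.9451) · e^(0.0584·21/12)
= 100.6749 · e^0.102200 = 100.6749 × 1.107605 = R$111.51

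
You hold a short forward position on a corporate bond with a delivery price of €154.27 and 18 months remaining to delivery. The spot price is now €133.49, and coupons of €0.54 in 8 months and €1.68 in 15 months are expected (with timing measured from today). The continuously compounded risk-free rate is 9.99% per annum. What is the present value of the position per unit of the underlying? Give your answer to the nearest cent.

€1.30

PV(remaining coupons) I = 0.54·e^(−0.0999·8/12) + 1.68·e^(−0.0999·15/12) = 1.9880
Current forward F = (S − I)·e^(rT) = (133.49 − 1.9880)·e^(0.0999·18/12) = 131.5020 × 1.161660 = 152.7606
Value (long) = (F − K)·e^(−rT) = (152.7606 − 154.27) × 0.860837 = -1.2993
Short position value = −(long value) = €1.30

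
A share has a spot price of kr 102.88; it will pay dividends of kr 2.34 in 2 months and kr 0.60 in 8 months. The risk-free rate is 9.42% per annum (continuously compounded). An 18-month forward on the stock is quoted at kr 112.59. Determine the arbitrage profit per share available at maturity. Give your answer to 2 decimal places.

PV(dividends) I = 2.34·e^(−0.0942·2/12) + 0.60·e^(−0.0942·8/12) = 2.8670
Fair forward F* = (S − I)·e^(rT) = (102.88 − 2.8670)·e^0.141300 = 100.0130 × 1.151770 = 115.1920
Market kr 112.59 < fair 115.1920: forward underpriced → reverse cash-and-carry (short the stock, invest proceeds at r, pay the dividends, go long the forward).
Profit at T = |F_mkt − F*| = |112.59 − 115.1920| = kr 2.60 per share

kr 2.60 per share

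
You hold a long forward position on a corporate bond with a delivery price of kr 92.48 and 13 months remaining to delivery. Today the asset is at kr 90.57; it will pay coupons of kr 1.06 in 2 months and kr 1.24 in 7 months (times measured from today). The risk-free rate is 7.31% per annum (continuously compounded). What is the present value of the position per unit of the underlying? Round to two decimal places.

kr 2.90

PV(remaining coupons) I = 1.06·e^(−0.0731·2/12) + 1.24·e^(−0.0731·7/12) = 2.2354
Current forward F = (S − I)·e^(rT) = (90.57 − 2.2354)·e^(0.0731·13/12) = 88.3346 × 1.082412 = 95.6144
Value (long) = (F − K)·e^(−rT) = (95.6144 − 92.48) × 0.923863 = 2.8958
Value = kr 2.90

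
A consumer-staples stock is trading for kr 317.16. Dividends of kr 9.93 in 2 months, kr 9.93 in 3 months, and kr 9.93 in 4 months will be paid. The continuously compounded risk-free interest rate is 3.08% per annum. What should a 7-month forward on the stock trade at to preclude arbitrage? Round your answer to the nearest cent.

PV(dividends) I = 9.93·e^(−0.0308·2/12) + 9.93·e^(−0.0308·3/12) + 9.93·e^(−0.0308·4/12)
I = 9.8792 + 9.8538 + 9.8286 = 29.5616
F = (S − I)·e^(rT) = (317.16 − 29.5616) · e^(0.0308·7/12)
= 287.5984 · e^0.017967 = 287.5984 × 1.018129 = kr 292.81

kr 292.81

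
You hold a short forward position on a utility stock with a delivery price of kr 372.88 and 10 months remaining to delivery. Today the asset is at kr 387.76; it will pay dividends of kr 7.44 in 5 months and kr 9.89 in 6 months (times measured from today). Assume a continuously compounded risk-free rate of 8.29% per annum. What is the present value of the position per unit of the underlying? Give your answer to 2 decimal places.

-kr 23.09

PV(remaining dividends) I = 7.44·e^(−0.0829·5/12) + 9.89·e^(−0.0829·6/12) = 16.6758
Current forward F = (S − I)·e^(rT) = (387.76 − 16.6758)·e^(0.0829·10/12) = 371.0842 × 1.071525 = 397.6260
Value (long) = (F − K)·e^(−rT) = (397.6260 − 372.88) × 0.933249 = 23.0942
Short position value = −(long value) = -kr 23.09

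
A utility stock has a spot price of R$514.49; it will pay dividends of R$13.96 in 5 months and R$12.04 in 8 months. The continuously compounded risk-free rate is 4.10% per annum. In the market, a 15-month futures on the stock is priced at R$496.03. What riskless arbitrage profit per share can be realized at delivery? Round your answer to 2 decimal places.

PV(dividends) I = 13.96·e^(−0.0410·5/12) + 12.04·e^(−0.0410·8/12) = 25.4389
Fair futures F* = (S − I)·e^(rT) = (514.49 − 25.4389)·e^0.051250 = 489.0511 × 1.052586 = 514.7683
Market R$496.03 < fair 514.7683: forward underpriced → reverse cash-and-carry (short the stock, invest proceeds at r, pay the dividends, go long the forward).
Profit at T = |F_mkt − F*| = |496.03 − 514.7683| = R$18.74 per share

R$18.74 per share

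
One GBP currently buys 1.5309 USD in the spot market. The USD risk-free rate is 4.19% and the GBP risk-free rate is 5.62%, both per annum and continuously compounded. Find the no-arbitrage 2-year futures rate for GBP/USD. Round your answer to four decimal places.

1.4877

F = S·e^((r_USD − r_GBP)T) = 1.5309 · e^((0.0419 − 0.0562) × 2)
= 1.5309 · e^-0.028600 = 1.5309 × 0.971805
F = 1.4877 USD per GBP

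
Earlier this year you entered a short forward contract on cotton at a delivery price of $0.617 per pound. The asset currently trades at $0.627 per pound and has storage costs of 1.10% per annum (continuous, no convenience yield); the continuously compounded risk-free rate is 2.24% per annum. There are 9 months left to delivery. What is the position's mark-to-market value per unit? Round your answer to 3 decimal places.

-$0.025 per pound

Current fair forward for the remaining 9 months: F = S·e^((r + u)·T), (r + u) = 0.0224 + 0.0110 = 0.0334
F = 0.627 · e^(0.0334 × 9/12) = 0.627 × 1.025366 = 0.6429
Value of long forward = (F − K)·e^(−rT) = (0.6429 − 0.617) · e^(−0.0224·9/12)
= 0.0259 × 0.983340 = 0.025
Short position value = −(long value) = -$0.025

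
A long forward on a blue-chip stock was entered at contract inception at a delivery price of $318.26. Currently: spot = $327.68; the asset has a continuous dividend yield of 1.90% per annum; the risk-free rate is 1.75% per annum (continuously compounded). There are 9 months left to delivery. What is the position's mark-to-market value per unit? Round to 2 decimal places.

$8.93

Current fair forward for the remaining 9 months: F = S·e^((r − q)·T), (r − q) = 0.0175 − 0.0190 = -0.0015
F = 327.68 · e^(-0.0015 × 9/12) = 327.68 × 0.998876 = 327.3117
Value of long forward = (F − K)·e^(−rT) = (327.3117 − 318.26) · e^(−0.0175·9/12)
= 9.0517 × 0.986961 = 8.93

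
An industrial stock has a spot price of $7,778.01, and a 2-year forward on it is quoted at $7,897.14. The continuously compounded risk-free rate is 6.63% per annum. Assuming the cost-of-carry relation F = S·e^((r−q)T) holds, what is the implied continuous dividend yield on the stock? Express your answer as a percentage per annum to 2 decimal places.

5.87%

From F = S·e^((r−q)T): (r − q) = ln(F/S)/T
ln(7897.14/7778.01) = ln(1.015316) = 0.015200
(r − q) = 0.015200 / (2) = 0.007600
q = r − ln(F/S)/T = 0.0663 − 0.007600 = 0.058700
q = 5.87%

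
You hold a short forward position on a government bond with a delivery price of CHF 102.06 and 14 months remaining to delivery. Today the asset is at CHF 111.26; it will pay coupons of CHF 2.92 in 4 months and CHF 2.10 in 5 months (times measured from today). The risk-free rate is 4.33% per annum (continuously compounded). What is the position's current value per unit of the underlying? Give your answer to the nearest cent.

PV(remaining coupons) I = 2.92·e^(−0.0433·4/12) + 2.10·e^(−0.0433·5/12) = 4.9406
Current forward F = (S − I)·e^(rT) = (111.26 − 4.9406)·e^(0.0433·14/12) = 106.3194 × 1.051814 = 111.8282
Value (long) = (F − K)·e^(−rT) = (111.8282 − 102.06) × 0.950738 = 9.2870
Short position value = −(long value) = -CHF 9.29

-CHF 9.29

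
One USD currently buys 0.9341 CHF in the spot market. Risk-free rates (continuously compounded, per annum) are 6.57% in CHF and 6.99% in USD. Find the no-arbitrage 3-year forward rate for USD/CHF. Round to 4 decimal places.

0.9224

F = S·e^((r_CHF − r_USD)T) = 0.9341 · e^((0.0657 − 0.0699) × 3)
= 0.9341 · e^-0.012600 = 0.9341 × 0.987479
F = 0.9224 CHF per USD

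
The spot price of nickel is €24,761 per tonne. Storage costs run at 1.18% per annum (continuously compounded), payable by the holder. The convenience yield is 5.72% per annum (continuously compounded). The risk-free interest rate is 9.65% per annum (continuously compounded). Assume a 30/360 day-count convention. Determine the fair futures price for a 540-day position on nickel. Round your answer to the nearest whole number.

Net carry = r + u − y = 0.0965 + 0.0118 − 0.0572 = 0.0511
F = S·e^((r+u−y)T) = 24761 · e^(0.0511 × 540/360) = 24761 · e^0.076650
= 24761 × 1.079664 = €26,734 per tonne

€26,734 per tonne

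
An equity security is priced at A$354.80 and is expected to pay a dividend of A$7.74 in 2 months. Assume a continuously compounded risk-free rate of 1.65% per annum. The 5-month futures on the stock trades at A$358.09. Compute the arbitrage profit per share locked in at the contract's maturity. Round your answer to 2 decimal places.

A$8.61 per share

PV(dividends) I = 7.74·e^(−0.0165·2/12) = 7.7187
Fair futures F* = (S − I)·e^(rT) = (354.80 − 7.7187)·e^0.006875 = 347.0813 × 1.006899 = 349.4758
Market A$358.09 > fair 349.4758: forward overpriced → cash-and-carry (borrow at r, buy the stock and collect the dividends, short the forward).
Profit at T = |F_mkt − F*| = |358.09 − 349.4758| = A$8.61 per share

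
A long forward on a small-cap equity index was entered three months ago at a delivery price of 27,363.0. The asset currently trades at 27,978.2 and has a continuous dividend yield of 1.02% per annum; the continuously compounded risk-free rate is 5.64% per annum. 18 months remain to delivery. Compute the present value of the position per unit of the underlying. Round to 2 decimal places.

2410.08

Current fair forward for the remaining 18 months: F = S·e^((r − q)·T), (r − q) = 0.0564 − 0.0102 = 0.0462
F = 27978.2 · e^(0.0462 × 18/12) = 27978.2 × 1.07175769 = 29985.8510
Value of long forward = (F − K)·e^(−rT) = (29985.8510 − 27363.0) · e^(−0.0564·18/12)
= 2622.8510 × 0.91887976 = 2410.08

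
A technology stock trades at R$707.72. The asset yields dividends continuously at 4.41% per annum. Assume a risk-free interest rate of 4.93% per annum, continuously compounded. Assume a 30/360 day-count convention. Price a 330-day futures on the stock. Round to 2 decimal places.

R$711.10

F = S·e^((r − q)T) = 707.72 · e^((0.0493 − 0.0441) × 330/360)
= 707.72 · e^0.004767 = 707.72 × 1.004778
F = R$711.10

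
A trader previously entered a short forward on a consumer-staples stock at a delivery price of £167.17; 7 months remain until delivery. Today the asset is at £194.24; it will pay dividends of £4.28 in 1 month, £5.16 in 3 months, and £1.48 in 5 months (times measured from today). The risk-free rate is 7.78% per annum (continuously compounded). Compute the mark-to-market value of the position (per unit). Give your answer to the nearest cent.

-£23.74

PV(remaining dividends) I = 4.28·e^(−0.0778·1/12) + 5.16·e^(−0.0778·3/12) + 1.48·e^(−0.0778·5/12) = 10.7457
Current forward F = (S − I)·e^(rT) = (194.24 − 10.7457)·e^(0.0778·7/12) = 183.4943 × 1.046429 = 192.0138
Value (long) = (F − K)·e^(−rT) = (192.0138 − 167.17) × 0.955631 = 23.7415
Short position value = −(long value) = -£23.74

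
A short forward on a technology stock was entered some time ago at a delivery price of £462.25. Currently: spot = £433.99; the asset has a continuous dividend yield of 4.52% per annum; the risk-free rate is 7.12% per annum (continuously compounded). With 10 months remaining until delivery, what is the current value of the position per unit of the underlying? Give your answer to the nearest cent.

£17.67

Current fair forward for the remaining 10 months: F = S·e^((r − q)·T), (r − q) = 0.0712 − 0.0452 = 0.0260
F = 433.99 · e^(0.0260 × 10/12) = 433.99 × 1.021903 = 443.4957
Value of long forward = (F − K)·e^(−rT) = (443.4957 − 462.25) · e^(−0.0712·10/12)
= -18.7543 × 0.942393 = -17.67
Short position value = −(long value) = £17.67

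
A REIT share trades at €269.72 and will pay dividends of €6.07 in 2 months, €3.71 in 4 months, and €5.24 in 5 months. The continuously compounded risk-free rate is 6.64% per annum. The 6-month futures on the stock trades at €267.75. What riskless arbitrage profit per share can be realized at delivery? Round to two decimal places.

€4.15 per share

PV(dividends) I = 6.07·e^(−0.0664·2/12) + 3.71·e^(−0.0664·4/12) + 5.24·e^(−0.0664·5/12) = 14.7290
Fair futures F* = (S − I)·e^(rT) = (269.72 − 14.7290)·e^0.033200 = 254.9910 × 1.033757 = 263.5987
Market €267.75 > fair 263.5987: forward overpriced → cash-and-carry (borrow at r, buy the stock and collect the dividends, short the forward).
Profit at T = |F_mkt − F*| = |267.75 − 263.5987| = €4.15 per share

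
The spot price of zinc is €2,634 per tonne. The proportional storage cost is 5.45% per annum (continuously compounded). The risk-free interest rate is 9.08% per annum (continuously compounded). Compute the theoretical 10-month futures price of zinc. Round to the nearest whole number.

€2,973 per tonne

Net carry = r + u − y = 0.0908 + 0.0545 − 0.0000 = 0.1453
F = S·e^((r+u−y)T) = 2634 · e^(0.1453 × 10/12) = 2634 · e^0.121083
= 2634 × 1.128719 = €2,973 per tonne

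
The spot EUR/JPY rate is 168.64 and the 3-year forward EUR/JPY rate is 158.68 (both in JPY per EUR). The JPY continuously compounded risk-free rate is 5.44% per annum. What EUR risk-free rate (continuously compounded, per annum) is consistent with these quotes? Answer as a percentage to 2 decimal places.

7.47%

F = S·e^((r_JPY − r_EUR)T) ⇒ r_EUR = r_JPY − ln(F/S)/T
ln(158.68/168.64) = -0.060877; /(3) = -0.020292
r_EUR = 0.0544 + 0.020292 = 0.074692
r_EUR = 7.47%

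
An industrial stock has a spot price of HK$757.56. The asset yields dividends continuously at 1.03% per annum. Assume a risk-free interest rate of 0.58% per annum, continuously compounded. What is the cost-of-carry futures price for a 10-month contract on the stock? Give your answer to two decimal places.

HK$754.72

F = S·e^((r − q)T) = 757.56 · e^((0.0058 − 0.0103) × 10/12)
= 757.56 · e^-0.003750 = 757.56 × 0.996257
F = HK$754.72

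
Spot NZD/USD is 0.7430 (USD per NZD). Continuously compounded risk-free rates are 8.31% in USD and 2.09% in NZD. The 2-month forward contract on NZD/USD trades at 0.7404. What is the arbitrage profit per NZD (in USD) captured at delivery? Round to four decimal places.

Fair forward: F* = S·e^(carry·T), with carry = (r_USD − r_NZD) = 0.0831 − 0.0209 = 0.0622
F* = 0.7430 · e^(0.0622 × 2/12) = 0.7430 · e^0.010367 = 0.7430 × 1.010421 = 0.7507
Market 0.7404 < fair 0.7507: forward underpriced → reverse cash-and-carry (short spot, go long the forward).
At maturity, profit = |F_mkt − F*| = |0.7404 − 0.7507| = 0.0103 per NZD (in USD)

0.0103 per NZD (in USD)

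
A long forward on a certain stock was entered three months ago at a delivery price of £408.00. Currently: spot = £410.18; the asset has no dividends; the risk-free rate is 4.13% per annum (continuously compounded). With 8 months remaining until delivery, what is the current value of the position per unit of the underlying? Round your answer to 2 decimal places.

£13.26

Current fair forward for the remaining 8 months: F = S·e^(r·T), r = 0.0413
F = 410.18 · e^(0.0413 × 8/12) = 410.18 × 1.027916 = 421.6306
Value of long forward = (F − K)·e^(−rT) = (421.6306 − 408.00) · e^(−0.0413·8/12)
= 13.6306 × 0.972842 = 13.26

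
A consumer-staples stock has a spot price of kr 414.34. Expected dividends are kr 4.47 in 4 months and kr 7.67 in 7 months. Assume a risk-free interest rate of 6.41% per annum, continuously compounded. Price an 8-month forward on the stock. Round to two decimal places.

PV(dividends) I = 4.47·e^(−0.0641·4/12) + 7.67·e^(−0.0641·7/12)
I = 4.3755 + 7.3885 = 11.7640
F = (S − I)·e^(rT) = (414.34 − 11.7640) · e^(0.0641·8/12)
= 402.5760 · e^0.042733 = 402.5760 × 1.043659 = kr 420.15

kr 420.15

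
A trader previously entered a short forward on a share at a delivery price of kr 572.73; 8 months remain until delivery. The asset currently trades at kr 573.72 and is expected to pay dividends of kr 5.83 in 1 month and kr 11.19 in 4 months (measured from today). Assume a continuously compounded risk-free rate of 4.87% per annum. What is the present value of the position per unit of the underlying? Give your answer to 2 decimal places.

-kr 2.47

PV(remaining dividends) I = 5.83·e^(−0.0487·1/12) + 11.19·e^(−0.0487·4/12) = 16.8162
Current forward F = (S − I)·e^(rT) = (573.72 − 16.8162)·e^(0.0487·8/12) = 556.9038 × 1.032999 = 575.2811
Value (long) = (F − K)·e^(−rT) = (575.2811 − 572.73) × 0.968055 = 2.4696
Short position value = −(long value) = -kr 2.47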